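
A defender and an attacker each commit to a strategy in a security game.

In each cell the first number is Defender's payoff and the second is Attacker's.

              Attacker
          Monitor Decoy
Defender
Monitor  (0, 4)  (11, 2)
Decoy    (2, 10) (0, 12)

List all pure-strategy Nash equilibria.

none

Defender against Monitor: payoffs 0, 2 → best response Decoy.
Defender against Decoy: payoffs 11, 0 → best response Monitor.
Attacker against Monitor: payoffs 4, 2 → best response Monitor.
Attacker against Decoy: payoffs 10, 12 → best response Decoy.
No profile is a mutual best response for all players.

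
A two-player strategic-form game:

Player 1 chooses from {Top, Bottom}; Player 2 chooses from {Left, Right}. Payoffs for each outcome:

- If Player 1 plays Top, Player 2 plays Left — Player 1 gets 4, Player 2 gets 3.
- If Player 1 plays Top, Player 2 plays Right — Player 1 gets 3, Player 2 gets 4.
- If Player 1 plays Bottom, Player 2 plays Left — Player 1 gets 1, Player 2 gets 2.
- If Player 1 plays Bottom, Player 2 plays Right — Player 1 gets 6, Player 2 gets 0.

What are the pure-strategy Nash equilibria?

(Top, Left): Player 2 can switch to Right (3 → 4). Not NE.
(Top, Right): Player 1 can switch to Bottom (3 → 6). Not NE.
(Bottom, Left): Player 1 can switch to Top (1 → 4). Not NE.
(Bottom, Right): Player 2 can switch to Left (0 → 2). Not NE.

This game has no pure Nash equilibrium.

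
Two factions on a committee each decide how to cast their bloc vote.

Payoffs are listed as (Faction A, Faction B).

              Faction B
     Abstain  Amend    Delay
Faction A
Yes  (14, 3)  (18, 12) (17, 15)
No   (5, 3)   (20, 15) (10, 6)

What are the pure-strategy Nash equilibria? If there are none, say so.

Faction A against Abstain: payoffs 14, 5 → best response Yes.
Faction A against Amend: payoffs 18, 20 → best response No.
Faction A against Delay: payoffs 17, 10 → best response Yes.
Faction B against Yes: payoffs 3, 12, 15 → best response Delay.
Faction B against No: payoffs 3, 15, 6 → best response Amend.
Mutual best responses: (Yes, Delay); (No, Amend).

(Yes, Delay) and (No, Amend)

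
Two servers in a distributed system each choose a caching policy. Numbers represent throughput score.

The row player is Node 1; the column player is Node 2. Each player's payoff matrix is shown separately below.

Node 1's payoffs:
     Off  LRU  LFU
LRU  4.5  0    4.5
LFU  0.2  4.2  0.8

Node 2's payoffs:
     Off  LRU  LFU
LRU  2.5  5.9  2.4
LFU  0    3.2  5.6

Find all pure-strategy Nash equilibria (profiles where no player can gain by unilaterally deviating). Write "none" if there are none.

No pure-strategy Nash equilibrium.

Node 1 against Off: payoffs 4.5, 0.2 → best response LRU.
Node 1 against LRU: payoffs 0, 4.2 → best response LFU.
Node 1 against LFU: payoffs 4.5, 0.8 → best response LRU.
Node 2 against LRU: payoffs 2.5, 5.9, 2.4 → best response LRU.
Node 2 against LFU: payoffs 0, 3.2, 5.6 → best response LFU.
No profile is a mutual best response for all players.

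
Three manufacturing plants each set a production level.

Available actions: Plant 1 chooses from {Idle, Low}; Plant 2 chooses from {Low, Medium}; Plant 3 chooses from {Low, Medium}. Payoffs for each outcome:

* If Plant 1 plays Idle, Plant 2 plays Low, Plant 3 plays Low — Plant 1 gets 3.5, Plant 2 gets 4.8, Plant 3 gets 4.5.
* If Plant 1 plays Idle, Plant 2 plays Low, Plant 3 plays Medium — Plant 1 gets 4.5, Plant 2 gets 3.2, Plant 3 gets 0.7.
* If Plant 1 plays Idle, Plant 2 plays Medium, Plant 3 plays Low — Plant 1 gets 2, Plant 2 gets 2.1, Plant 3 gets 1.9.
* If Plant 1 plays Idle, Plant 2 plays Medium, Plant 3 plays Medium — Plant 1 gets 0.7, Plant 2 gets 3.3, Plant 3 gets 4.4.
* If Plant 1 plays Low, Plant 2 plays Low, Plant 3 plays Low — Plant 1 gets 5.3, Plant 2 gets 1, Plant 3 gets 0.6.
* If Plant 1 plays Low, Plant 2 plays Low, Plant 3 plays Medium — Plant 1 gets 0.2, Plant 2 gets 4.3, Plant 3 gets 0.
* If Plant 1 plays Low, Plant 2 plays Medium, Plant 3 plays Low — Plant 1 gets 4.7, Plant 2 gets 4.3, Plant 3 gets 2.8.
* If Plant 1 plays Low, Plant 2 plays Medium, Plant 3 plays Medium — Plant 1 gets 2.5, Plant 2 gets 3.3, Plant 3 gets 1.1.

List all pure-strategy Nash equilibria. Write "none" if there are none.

Check each profile: it is a Nash equilibrium iff no player can strictly gain by switching unilaterally.
(Idle, Low, Low): Plant 1 can switch to Low (3.5 → 5.3). Not NE.
(Idle, Low, Medium): Plant 2 can switch to Medium (3.2 → 3.3). Not NE.
(Idle, Medium, Low): Plant 1 can switch to Low (2 → 4.7). Not NE.
(Idle, Medium, Medium): Plant 1 can switch to Low (0.7 → 2.5). Not NE.
(Low, Low, Low): Plant 2 can switch to Medium (1 → 4.3). Not NE.
(Low, Low, Medium): Plant 1 can switch to Idle (0.2 → 4.5). Not NE.
(Low, Medium, Low): Plant 1 gets 4.7, best alternative 2; Plant 2 gets 4.3, best alternative 1; Plant 3 gets 2.8, best alternative 1.1. No profitable deviation — NE.
(The remaining 1 profile has a profitable deviation by the same check.)

Pure NE: (Low, Medium, Low)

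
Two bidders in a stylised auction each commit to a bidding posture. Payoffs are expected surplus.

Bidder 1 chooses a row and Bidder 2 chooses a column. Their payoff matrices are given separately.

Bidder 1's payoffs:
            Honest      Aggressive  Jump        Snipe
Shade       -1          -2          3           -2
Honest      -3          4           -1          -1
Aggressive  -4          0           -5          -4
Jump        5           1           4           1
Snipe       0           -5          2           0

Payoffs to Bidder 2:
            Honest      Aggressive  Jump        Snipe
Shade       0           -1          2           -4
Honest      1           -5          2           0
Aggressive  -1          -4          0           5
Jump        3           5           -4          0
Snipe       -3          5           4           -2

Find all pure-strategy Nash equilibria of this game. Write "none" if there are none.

none

For each strategy profile, look for a profitable unilateral deviation.
(Shade, Honest): Bidder 1 can switch to Jump (-1 → 5). Not NE.
(Shade, Aggressive): Bidder 1 can switch to Honest (-2 → 4). Not NE.
(Shade, Jump): Bidder 1 can switch to Jump (3 → 4). Not NE.
(Shade, Snipe): Bidder 1 can switch to Honest (-2 → -1). Not NE.
(Honest, Honest): Bidder 1 can switch to Shade (-3 → -1). Not NE.
(Honest, Aggressive): Bidder 2 can switch to Honest (-5 → 1). Not NE.
(The remaining 14 profiles each have a profitable deviation by the same check.)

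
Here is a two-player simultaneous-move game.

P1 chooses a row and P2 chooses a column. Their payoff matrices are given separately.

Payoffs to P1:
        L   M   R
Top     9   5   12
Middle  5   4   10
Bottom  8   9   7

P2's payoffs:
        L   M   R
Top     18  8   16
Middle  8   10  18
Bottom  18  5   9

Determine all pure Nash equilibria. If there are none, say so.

Pure NE: (Top, L)

P1 against L: payoffs 9, 5, 8 → best response Top.
P1 against M: payoffs 5, 4, 9 → best response Bottom.
P1 against R: payoffs 12, 10, 7 → best response Top.
P2 against Top: payoffs 18, 8, 16 → best response L.
P2 against Middle: payoffs 8, 10, 18 → best response R.
P2 against Bottom: payoffs 18, 5, 9 → best response L.
Mutual best responses: (Top, L).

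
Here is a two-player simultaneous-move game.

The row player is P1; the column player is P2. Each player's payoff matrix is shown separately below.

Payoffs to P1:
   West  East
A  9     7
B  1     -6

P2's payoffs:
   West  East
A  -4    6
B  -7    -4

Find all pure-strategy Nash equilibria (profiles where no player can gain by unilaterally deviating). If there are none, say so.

(A, East)

(A, West): P2 can switch to East (-4 → 6). Not NE.
(A, East): P1 gets 7, best alternative -6; P2 gets 6, best alternative -4. No profitable deviation — NE.
(B, West): P1 can switch to A (1 → 9). Not NE.
(B, East): P1 can switch to A (-6 → 7). Not NE.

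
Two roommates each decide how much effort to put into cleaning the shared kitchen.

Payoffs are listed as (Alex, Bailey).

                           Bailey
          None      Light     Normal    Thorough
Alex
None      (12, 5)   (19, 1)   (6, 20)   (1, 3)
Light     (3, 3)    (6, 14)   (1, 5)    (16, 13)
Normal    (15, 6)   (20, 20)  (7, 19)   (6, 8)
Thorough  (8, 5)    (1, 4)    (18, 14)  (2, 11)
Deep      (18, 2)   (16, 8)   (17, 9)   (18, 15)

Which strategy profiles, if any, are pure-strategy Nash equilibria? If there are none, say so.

Check each profile: it is a Nash equilibrium iff no player can strictly gain by switching unilaterally.
(None, None): Alex can switch to Normal (12 → 15). Not NE.
(None, Light): Alex can switch to Normal (19 → 20). Not NE.
(None, Normal): Alex can switch to Normal (6 → 7). Not NE.
(None, Thorough): Alex can switch to Light (1 → 16). Not NE.
(Light, None): Alex can switch to None (3 → 12). Not NE.
(Light, Light): Alex can switch to None (6 → 19). Not NE.
(Light, Normal): Alex can switch to None (1 → 6). Not NE.
(Light, Thorough): Alex can switch to Deep (16 → 18). Not NE.
(Normal, None): Alex can switch to Deep (15 → 18). Not NE.
(Normal, Light): Alex gets 20, best alternative 19; Bailey gets 20, best alternative 19. No profitable deviation — NE.
(Normal, Normal): Alex can switch to Thorough (7 → 18). Not NE.
(Thorough, Normal): Alex gets 18, best alternative 17; Bailey gets 14, best alternative 11. No profitable deviation — NE.
(Deep, Thorough): Alex gets 18, best alternative 16; Bailey gets 15, best alternative 9. No profitable deviation — NE.
(The remaining 7 profiles each have a profitable deviation by the same check.)

Pure-strategy Nash equilibria: (Normal, Light); (Thorough, Normal); (Deep, Thorough)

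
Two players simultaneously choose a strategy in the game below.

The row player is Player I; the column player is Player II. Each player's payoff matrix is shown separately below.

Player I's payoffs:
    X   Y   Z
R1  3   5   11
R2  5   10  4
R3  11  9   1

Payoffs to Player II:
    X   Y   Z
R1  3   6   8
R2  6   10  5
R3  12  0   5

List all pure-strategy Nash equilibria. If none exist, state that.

The pure Nash equilibria are (R1, Z); (R2, Y); (R3, X).

Mark each player's best response to every combination of opponents' strategies; a profile where every player is best-responding is a pure Nash equilibrium.
Player I against X: payoffs 3, 5, 11 → best response R3.
Player I against Y: payoffs 5, 10, 9 → best response R2.
Player I against Z: payoffs 11, 4, 1 → best response R1.
Player II against R1: payoffs 3, 6, 8 → best response Z.
Player II against R2: payoffs 6, 10, 5 → best response Y.
Player II against R3: payoffs 12, 0, 5 → best response X.
Mutual best responses: (R1, Z); (R2, Y); (R3, X).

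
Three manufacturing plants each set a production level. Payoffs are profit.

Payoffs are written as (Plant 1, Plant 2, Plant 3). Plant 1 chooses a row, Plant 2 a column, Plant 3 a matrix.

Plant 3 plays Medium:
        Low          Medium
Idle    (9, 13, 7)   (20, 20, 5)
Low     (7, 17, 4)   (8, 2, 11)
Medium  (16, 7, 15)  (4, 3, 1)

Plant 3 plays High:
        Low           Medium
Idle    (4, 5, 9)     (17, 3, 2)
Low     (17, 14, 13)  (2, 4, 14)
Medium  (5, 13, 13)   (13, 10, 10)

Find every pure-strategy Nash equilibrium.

(Idle, Medium, Medium), (Low, Low, High), (Medium, Low, Medium)

(Idle, Low, Medium): Plant 1 can switch to Medium (9 → 16). Not NE.
(Idle, Low, High): Plant 1 can switch to Low (4 → 17). Not NE.
(Idle, Medium, Medium): Plant 1 gets 20, best alternative 8; Plant 2 gets 20, best alternative 13; Plant 3 gets 5, best alternative 2. No profitable deviation — NE.
(Idle, Medium, High): Plant 2 can switch to Low (3 → 5). Not NE.
(Low, Low, Medium): Plant 1 can switch to Idle (7 → 9). Not NE.
(Low, Low, High): Plant 1 gets 17, best alternative 5; Plant 2 gets 14, best alternative 4; Plant 3 gets 13, best alternative 4. No profitable deviation — NE.
(Low, Medium, Medium): Plant 1 can switch to Idle (8 → 20). Not NE.
(Low, Medium, High): Plant 1 can switch to Idle (2 → 17). Not NE.
(Medium, Low, Medium): Plant 1 gets 16, best alternative 9; Plant 2 gets 7, best alternative 3; Plant 3 gets 15, best alternative 13. No profitable deviation — NE.
(Medium, Low, High): Plant 1 can switch to Low (5 → 17). Not NE.
(Medium, Medium, Medium): Plant 1 can switch to Idle (4 → 20). Not NE.
(Medium, Medium, High): Plant 1 can switch to Idle (13 → 17). Not NE.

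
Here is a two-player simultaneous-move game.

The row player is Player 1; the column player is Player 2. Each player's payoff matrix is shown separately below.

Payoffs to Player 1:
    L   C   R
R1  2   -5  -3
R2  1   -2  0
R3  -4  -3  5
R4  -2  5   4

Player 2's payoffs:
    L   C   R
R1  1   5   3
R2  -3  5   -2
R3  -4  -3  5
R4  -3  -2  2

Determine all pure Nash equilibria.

Player 1 against L: payoffs 2, 1, -4, -2 → best response R1.
Player 1 against C: payoffs -5, -2, -3, 5 → best response R4.
Player 1 against R: payoffs -3, 0, 5, 4 → best response R3.
Player 2 against R1: payoffs 1, 5, 3 → best response C.
Player 2 against R2: payoffs -3, 5, -2 → best response C.
Player 2 against R3: payoffs -4, -3, 5 → best response R.
Player 2 against R4: payoffs -3, -2, 2 → best response R.
Mutual best responses: (R3, R).

Pure NE: (R3, R)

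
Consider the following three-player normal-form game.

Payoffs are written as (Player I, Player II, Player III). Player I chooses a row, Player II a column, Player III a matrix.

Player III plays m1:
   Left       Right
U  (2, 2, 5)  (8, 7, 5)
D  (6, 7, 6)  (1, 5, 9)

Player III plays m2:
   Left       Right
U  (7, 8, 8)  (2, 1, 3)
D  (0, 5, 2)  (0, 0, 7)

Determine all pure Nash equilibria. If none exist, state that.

Player I against (Left, m1): payoffs 2, 6 → best response D.
Player I against (Left, m2): payoffs 7, 0 → best response U.
Player I against (Right, m1): payoffs 8, 1 → best response U.
Player I against (Right, m2): payoffs 2, 0 → best response U.
Player II against (U, m1): payoffs 2, 7 → best response Right.
Player II against (U, m2): payoffs 8, 1 → best response Left.
Player II against (D, m1): payoffs 7, 5 → best response Left.
Player II against (D, m2): payoffs 5, 0 → best response Left.
Player III against (U, Left): payoffs 5, 8 → best response m2.
Player III against (U, Right): payoffs 5, 3 → best response m1.
Player III against (D, Left): payoffs 6, 2 → best response m1.
Player III against (D, Right): payoffs 9, 7 → best response m1.
Mutual best responses: (U, Left, m2); (U, Right, m1); (D, Left, m1).

(U, Left, m2); (U, Right, m1); (D, Left, m1)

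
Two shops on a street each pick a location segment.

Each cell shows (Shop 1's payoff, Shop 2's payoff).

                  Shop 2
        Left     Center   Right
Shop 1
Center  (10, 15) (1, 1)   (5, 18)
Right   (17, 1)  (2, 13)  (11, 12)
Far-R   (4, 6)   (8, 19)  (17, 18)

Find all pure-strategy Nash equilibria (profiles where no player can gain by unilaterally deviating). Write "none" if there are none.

(Center, Left): Shop 1 can switch to Right (10 → 17). Not NE.
(Center, Center): Shop 1 can switch to Right (1 → 2). Not NE.
(Center, Right): Shop 1 can switch to Right (5 → 11). Not NE.
(Right, Left): Shop 2 can switch to Center (1 → 13). Not NE.
(Right, Center): Shop 1 can switch to Far-R (2 → 8). Not NE.
(Right, Right): Shop 1 can switch to Far-R (11 → 17). Not NE.
(Far-R, Center): Shop 1 gets 8, best alternative 2; Shop 2 gets 19, best alternative 18. No profitable deviation — NE.
(The remaining 2 profiles each have a profitable deviation by the same check.)

(Far-R, Center)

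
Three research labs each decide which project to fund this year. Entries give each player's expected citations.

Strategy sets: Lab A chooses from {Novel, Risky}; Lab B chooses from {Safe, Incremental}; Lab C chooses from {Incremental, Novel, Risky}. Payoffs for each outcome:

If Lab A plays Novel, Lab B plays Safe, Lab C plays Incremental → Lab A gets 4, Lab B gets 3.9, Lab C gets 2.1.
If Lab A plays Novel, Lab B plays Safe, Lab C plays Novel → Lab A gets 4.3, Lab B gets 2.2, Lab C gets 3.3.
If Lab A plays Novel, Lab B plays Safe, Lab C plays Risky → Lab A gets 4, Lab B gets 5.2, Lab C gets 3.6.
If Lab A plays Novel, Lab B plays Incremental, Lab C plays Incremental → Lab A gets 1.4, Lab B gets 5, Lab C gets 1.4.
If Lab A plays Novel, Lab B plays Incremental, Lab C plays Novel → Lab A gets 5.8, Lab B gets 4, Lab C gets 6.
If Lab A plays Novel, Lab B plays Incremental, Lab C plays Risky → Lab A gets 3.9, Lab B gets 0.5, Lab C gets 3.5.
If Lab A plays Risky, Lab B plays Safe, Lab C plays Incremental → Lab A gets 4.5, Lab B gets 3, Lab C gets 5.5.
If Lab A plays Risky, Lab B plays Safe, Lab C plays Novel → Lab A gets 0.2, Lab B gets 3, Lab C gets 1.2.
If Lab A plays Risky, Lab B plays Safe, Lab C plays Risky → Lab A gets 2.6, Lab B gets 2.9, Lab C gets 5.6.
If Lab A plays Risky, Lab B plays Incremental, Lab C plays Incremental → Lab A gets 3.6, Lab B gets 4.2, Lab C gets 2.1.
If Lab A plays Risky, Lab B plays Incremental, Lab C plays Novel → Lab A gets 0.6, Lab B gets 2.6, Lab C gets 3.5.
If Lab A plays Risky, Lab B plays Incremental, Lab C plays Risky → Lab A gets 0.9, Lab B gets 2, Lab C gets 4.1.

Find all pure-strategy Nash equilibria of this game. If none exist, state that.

Lab A against (Safe, Incremental): payoffs 4, 4.5 → best response Risky.
Lab A against (Safe, Novel): payoffs 4.3, 0.2 → best response Novel.
Lab A against (Safe, Risky): payoffs 4, 2.6 → best response Novel.
Lab A against (Incremental, Incremental): payoffs 1.4, 3.6 → best response Risky.
Lab A against (Incremental, Novel): payoffs 5.8, 0.6 → best response Novel.
Lab A against (Incremental, Risky): payoffs 3.9, 0.9 → best response Novel.
Lab B against (Novel, Incremental): payoffs 3.9, 5 → best response Incremental.
Lab B against (Novel, Novel): payoffs 2.2, 4 → best response Incremental.
Lab B against (Novel, Risky): payoffs 5.2, 0.5 → best response Safe.
Lab B against (Risky, Incremental): payoffs 3, 4.2 → best response Incremental.
Lab B against (Risky, Novel): payoffs 3, 2.6 → best response Safe.
Lab B against (Risky, Risky): payoffs 2.9, 2 → best response Safe.
Lab C against (Novel, Safe): payoffs 2.1, 3.3, 3.6 → best response Risky.
Lab C against (Novel, Incremental): payoffs 1.4, 6, 3.5 → best response Novel.
Lab C against (Risky, Safe): payoffs 5.5, 1.2, 5.6 → best response Risky.
Lab C against (Risky, Incremental): payoffs 2.1, 3.5, 4.1 → best response Risky.
Mutual best responses: (Novel, Safe, Risky); (Novel, Incremental, Novel).

Pure-strategy Nash equilibria: (Novel, Safe, Risky) and (Novel, Incremental, Novel)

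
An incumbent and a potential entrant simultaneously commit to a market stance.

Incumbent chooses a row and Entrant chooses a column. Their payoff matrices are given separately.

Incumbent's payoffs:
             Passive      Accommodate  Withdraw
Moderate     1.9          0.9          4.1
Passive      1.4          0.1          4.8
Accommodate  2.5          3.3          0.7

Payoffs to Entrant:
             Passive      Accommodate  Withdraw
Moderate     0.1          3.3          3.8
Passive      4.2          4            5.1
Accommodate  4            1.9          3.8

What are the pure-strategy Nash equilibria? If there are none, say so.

The pure Nash equilibria are (Passive, Withdraw); (Accommodate, Passive).

Mark each player's best response to every combination of opponents' strategies; a profile where every player is best-responding is a pure Nash equilibrium.
Incumbent against Passive: payoffs 1.9, 1.4, 2.5 → best response Accommodate.
Incumbent against Accommodate: payoffs 0.9, 0.1, 3.3 → best response Accommodate.
Incumbent against Withdraw: payoffs 4.1, 4.8, 0.7 → best response Passive.
Entrant against Moderate: payoffs 0.1, 3.3, 3.8 → best response Withdraw.
Entrant against Passive: payoffs 4.2, 4, 5.1 → best response Withdraw.
Entrant against Accommodate: payoffs 4, 1.9, 3.8 → best response Passive.
Mutual best responses: (Passive, Withdraw); (Accommodate, Passive).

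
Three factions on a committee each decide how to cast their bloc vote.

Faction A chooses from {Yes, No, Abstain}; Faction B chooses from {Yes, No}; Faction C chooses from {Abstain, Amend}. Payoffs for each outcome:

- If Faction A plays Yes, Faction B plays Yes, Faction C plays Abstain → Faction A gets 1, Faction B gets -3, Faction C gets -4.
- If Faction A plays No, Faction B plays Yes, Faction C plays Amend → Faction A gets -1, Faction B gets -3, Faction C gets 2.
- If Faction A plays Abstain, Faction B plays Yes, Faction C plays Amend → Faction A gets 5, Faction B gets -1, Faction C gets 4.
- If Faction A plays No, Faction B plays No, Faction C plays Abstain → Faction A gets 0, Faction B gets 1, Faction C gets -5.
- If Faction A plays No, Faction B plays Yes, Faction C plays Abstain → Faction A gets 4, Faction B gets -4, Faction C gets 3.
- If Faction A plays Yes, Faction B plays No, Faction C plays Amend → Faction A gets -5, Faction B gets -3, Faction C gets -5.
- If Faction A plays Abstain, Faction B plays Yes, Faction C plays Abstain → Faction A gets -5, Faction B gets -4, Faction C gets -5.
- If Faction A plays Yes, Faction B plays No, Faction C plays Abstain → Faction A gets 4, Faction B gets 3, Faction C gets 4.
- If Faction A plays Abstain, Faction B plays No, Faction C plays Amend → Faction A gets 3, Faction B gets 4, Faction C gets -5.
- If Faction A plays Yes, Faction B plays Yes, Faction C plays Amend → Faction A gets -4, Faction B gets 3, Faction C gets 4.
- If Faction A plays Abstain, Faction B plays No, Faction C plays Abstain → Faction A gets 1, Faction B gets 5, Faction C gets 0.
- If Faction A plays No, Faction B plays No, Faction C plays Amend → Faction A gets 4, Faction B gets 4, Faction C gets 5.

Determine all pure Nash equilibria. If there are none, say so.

(Yes, No, Abstain) and (No, No, Amend)

Faction A against (Yes, Abstain): payoffs 1, 4, -5 → best response No.
Faction A against (Yes, Amend): payoffs -4, -1, 5 → best response Abstain.
Faction A against (No, Abstain): payoffs 4, 0, 1 → best response Yes.
Faction A against (No, Amend): payoffs -5, 4, 3 → best response No.
Faction B against (Yes, Abstain): payoffs -3, 3 → best response No.
Faction B against (Yes, Amend): payoffs 3, -3 → best response Yes.
Faction B against (No, Abstain): payoffs -4, 1 → best response No.
Faction B against (No, Amend): payoffs -3, 4 → best response No.
Faction B against (Abstain, Abstain): payoffs -4, 5 → best response No.
Faction B against (Abstain, Amend): payoffs -1, 4 → best response No.
Faction C against (Yes, Yes): payoffs -4, 4 → best response Amend.
Faction C against (Yes, No): payoffs 4, -5 → best response Abstain.
Faction C against (No, Yes): payoffs 3, 2 → best response Abstain.
Faction C against (No, No): payoffs -5, 5 → best response Amend.
Faction C against (Abstain, Yes): payoffs -5, 4 → best response Amend.
Faction C against (Abstain, No): payoffs 0, -5 → best response Abstain.
Mutual best responses: (Yes, No, Abstain); (No, No, Amend).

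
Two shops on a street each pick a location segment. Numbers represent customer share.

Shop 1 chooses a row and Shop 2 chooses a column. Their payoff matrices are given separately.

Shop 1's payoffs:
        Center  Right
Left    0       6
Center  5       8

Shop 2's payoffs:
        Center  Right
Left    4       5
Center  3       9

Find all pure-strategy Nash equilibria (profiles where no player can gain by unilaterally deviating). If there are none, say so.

Pure NE: (Center, Right)

Mark each player's best response to every combination of opponents' strategies; a profile where every player is best-responding is a pure Nash equilibrium.
Shop 1 against Center: payoffs 0, 5 → best response Center.
Shop 1 against Right: payoffs 6, 8 → best response Center.
Shop 2 against Left: payoffs 4, 5 → best response Right.
Shop 2 against Center: payoffs 3, 9 → best response Right.
Mutual best responses: (Center, Right).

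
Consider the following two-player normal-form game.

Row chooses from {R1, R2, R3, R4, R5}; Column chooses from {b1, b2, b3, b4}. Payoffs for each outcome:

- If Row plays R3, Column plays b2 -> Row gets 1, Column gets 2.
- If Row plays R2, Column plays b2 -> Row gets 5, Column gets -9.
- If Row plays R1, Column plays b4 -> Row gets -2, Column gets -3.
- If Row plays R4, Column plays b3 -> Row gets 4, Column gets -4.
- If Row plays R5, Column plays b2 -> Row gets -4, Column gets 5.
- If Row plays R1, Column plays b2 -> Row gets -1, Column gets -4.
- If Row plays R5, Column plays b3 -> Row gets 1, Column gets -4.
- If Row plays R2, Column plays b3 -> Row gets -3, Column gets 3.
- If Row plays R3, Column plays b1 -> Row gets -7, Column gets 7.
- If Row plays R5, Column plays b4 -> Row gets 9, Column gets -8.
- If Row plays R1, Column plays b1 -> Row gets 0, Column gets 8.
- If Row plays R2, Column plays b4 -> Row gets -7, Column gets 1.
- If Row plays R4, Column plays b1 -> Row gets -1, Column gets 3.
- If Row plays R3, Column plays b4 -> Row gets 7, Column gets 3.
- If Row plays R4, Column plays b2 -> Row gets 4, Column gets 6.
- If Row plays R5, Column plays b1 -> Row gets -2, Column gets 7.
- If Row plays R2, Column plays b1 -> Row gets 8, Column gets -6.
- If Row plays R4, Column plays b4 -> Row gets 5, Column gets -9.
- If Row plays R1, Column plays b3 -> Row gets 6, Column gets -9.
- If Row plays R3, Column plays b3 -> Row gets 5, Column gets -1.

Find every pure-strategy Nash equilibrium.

Row against b1: payoffs 0, 8, -7, -1, -2 → best response R2.
Row against b2: payoffs -1, 5, 1, 4, -4 → best response R2.
Row against b3: payoffs 6, -3, 5, 4, 1 → best response R1.
Row against b4: payoffs -2, -7, 7, 5, 9 → best response R5.
Column against R1: payoffs 8, -4, -9, -3 → best response b1.
Column against R2: payoffs -6, -9, 3, 1 → best response b3.
Column against R3: payoffs 7, 2, -1, 3 → best response b1.
Column against R4: payoffs 3, 6, -4, -9 → best response b2.
Column against R5: payoffs 7, 5, -4, -8 → best response b1.
No profile is a mutual best response for all players.

none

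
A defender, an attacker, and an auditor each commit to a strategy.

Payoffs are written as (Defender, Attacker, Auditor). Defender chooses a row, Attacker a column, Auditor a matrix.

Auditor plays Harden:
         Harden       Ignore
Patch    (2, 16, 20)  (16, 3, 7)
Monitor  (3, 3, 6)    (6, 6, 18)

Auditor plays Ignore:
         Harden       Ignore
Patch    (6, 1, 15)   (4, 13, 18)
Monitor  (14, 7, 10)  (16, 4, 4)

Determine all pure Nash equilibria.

Defender against (Harden, Harden): payoffs 2, 3 → best response Monitor.
Defender against (Harden, Ignore): payoffs 6, 14 → best response Monitor.
Defender against (Ignore, Harden): payoffs 16, 6 → best response Patch.
Defender against (Ignore, Ignore): payoffs 4, 16 → best response Monitor.
Attacker against (Patch, Harden): payoffs 16, 3 → best response Harden.
Attacker against (Patch, Ignore): payoffs 1, 13 → best response Ignore.
Attacker against (Monitor, Harden): payoffs 3, 6 → best response Ignore.
Attacker against (Monitor, Ignore): payoffs 7, 4 → best response Harden.
Auditor against (Patch, Harden): payoffs 20, 15 → best response Harden.
Auditor against (Patch, Ignore): payoffs 7, 18 → best response Ignore.
Auditor against (Monitor, Harden): payoffs 6, 10 → best response Ignore.
Auditor against (Monitor, Ignore): payoffs 18, 4 → best response Harden.
Mutual best responses: (Monitor, Harden, Ignore).

Pure NE: (Monitor, Harden, Ignore)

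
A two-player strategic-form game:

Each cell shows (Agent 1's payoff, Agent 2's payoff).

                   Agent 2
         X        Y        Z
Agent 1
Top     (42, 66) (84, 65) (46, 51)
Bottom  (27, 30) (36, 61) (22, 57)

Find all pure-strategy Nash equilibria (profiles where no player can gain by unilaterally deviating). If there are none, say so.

The unique pure-strategy Nash equilibrium is (Top, X).

For each player, find the best response to each opponent profile; mutual best responses are the pure NE.
Agent 1 against X: payoffs 42, 27 → best response Top.
Agent 1 against Y: payoffs 84, 36 → best response Top.
Agent 1 against Z: payoffs 46, 22 → best response Top.
Agent 2 against Top: payoffs 66, 65, 51 → best response X.
Agent 2 against Bottom: payoffs 30, 61, 57 → best response Y.
Mutual best responses: (Top, X).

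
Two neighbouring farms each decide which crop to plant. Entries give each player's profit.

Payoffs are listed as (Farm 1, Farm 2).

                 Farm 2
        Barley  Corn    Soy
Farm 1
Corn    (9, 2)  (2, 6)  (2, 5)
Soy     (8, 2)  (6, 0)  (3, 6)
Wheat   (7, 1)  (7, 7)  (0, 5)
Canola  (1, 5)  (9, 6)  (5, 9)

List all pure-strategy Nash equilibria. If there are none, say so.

Check each profile: it is a Nash equilibrium iff no player can strictly gain by switching unilaterally.
(Corn, Barley): Farm 2 can switch to Corn (2 → 6). Not NE.
(Corn, Corn): Farm 1 can switch to Soy (2 → 6). Not NE.
(Corn, Soy): Farm 1 can switch to Soy (2 → 3). Not NE.
(Soy, Barley): Farm 1 can switch to Corn (8 → 9). Not NE.
(Soy, Corn): Farm 1 can switch to Wheat (6 → 7). Not NE.
(Soy, Soy): Farm 1 can switch to Canola (3 → 5). Not NE.
(Wheat, Barley): Farm 1 can switch to Corn (7 → 9). Not NE.
(Wheat, Corn): Farm 1 can switch to Canola (7 → 9). Not NE.
(Canola, Soy): Farm 1 gets 5, best alternative 3; Farm 2 gets 9, best alternative 6. No profitable deviation — NE.
(The remaining 3 profiles each have a profitable deviation by the same check.)

The unique pure-strategy Nash equilibrium is (Canola, Soy).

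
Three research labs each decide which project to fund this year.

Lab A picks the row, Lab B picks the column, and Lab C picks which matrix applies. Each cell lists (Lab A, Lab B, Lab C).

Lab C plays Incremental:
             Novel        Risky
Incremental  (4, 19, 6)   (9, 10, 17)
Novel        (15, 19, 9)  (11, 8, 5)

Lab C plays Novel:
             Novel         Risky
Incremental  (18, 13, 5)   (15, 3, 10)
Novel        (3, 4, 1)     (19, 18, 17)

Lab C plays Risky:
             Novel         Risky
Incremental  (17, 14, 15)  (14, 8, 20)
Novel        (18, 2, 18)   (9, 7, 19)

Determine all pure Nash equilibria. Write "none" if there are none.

Lab A against (Novel, Incremental): payoffs 4, 15 → best response Novel.
Lab A against (Novel, Novel): payoffs 18, 3 → best response Incremental.
Lab A against (Novel, Risky): payoffs 17, 18 → best response Novel.
Lab A against (Risky, Incremental): payoffs 9, 11 → best response Novel.
Lab A against (Risky, Novel): payoffs 15, 19 → best response Novel.
Lab A against (Risky, Risky): payoffs 14, 9 → best response Incremental.
Lab B against (Incremental, Incremental): payoffs 19, 10 → best response Novel.
Lab B against (Incremental, Novel): payoffs 13, 3 → best response Novel.
Lab B against (Incremental, Risky): payoffs 14, 8 → best response Novel.
Lab B against (Novel, Incremental): payoffs 19, 8 → best response Novel.
Lab B against (Novel, Novel): payoffs 4, 18 → best response Risky.
Lab B against (Novel, Risky): payoffs 2, 7 → best response Risky.
Lab C against (Incremental, Novel): payoffs 6, 5, 15 → best response Risky.
Lab C against (Incremental, Risky): payoffs 17, 10, 20 → best response Risky.
Lab C against (Novel, Novel): payoffs 9, 1, 18 → best response Risky.
Lab C against (Novel, Risky): payoffs 5, 17, 19 → best response Risky.
No profile is a mutual best response for all players.

No pure-strategy Nash equilibrium.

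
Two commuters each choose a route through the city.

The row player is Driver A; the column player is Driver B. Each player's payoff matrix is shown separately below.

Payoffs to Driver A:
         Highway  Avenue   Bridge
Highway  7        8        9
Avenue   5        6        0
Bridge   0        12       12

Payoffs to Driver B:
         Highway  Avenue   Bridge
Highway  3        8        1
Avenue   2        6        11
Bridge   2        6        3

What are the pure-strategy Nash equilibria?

(Bridge, Avenue)

Mark each player's best response to every combination of opponents' strategies; a profile where every player is best-responding is a pure Nash equilibrium.
Driver A against Highway: payoffs 7, 5, 0 → best response Highway.
Driver A against Avenue: payoffs 8, 6, 12 → best response Bridge.
Driver A against Bridge: payoffs 9, 0, 12 → best response Bridge.
Driver B against Highway: payoffs 3, 8, 1 → best response Avenue.
Driver B against Avenue: payoffs 2, 6, 11 → best response Bridge.
Driver B against Bridge: payoffs 2, 6, 3 → best response Avenue.
Mutual best responses: (Bridge, Avenue).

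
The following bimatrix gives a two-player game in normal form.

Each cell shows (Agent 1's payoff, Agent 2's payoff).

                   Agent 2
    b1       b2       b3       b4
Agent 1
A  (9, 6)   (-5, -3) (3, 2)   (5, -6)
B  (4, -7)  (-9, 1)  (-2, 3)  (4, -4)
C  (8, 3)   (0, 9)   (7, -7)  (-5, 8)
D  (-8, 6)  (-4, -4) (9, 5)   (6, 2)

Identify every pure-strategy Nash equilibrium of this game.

For each strategy profile, look for a profitable unilateral deviation.
(A, b1): Agent 1 gets 9, best alternative 8; Agent 2 gets 6, best alternative 2. No profitable deviation — NE.
(A, b2): Agent 1 can switch to C (-5 → 0). Not NE.
(A, b3): Agent 1 can switch to C (3 → 7). Not NE.
(A, b4): Agent 1 can switch to D (5 → 6). Not NE.
(B, b1): Agent 1 can switch to A (4 → 9). Not NE.
(B, b2): Agent 1 can switch to A (-9 → -5). Not NE.
(B, b3): Agent 1 can switch to A (-2 → 3). Not NE.
(B, b4): Agent 1 can switch to A (4 → 5). Not NE.
(C, b1): Agent 1 can switch to A (8 → 9). Not NE.
(C, b2): Agent 1 gets 0, best alternative -4; Agent 2 gets 9, best alternative 8. No profitable deviation — NE.
(C, b3): Agent 1 can switch to D (7 → 9). Not NE.
(C, b4): Agent 1 can switch to A (-5 → 5). Not NE.
(The remaining 4 profiles each have a profitable deviation by the same check.)

(A, b1); (C, b2)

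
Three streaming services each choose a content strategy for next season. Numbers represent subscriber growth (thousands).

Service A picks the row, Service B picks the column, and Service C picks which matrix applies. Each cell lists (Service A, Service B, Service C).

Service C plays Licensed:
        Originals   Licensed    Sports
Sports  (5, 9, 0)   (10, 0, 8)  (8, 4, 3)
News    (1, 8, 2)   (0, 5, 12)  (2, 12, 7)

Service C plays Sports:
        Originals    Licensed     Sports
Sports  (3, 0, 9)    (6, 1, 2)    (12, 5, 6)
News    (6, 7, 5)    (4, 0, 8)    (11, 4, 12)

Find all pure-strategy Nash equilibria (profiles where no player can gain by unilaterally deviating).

Service A against (Originals, Licensed): payoffs 5, 1 → best response Sports.
Service A against (Originals, Sports): payoffs 3, 6 → best response News.
Service A against (Licensed, Licensed): payoffs 10, 0 → best response Sports.
Service A against (Licensed, Sports): payoffs 6, 4 → best response Sports.
Service A against (Sports, Licensed): payoffs 8, 2 → best response Sports.
Service A against (Sports, Sports): payoffs 12, 11 → best response Sports.
Service B against (Sports, Licensed): payoffs 9, 0, 4 → best response Originals.
Service B against (Sports, Sports): payoffs 0, 1, 5 → best response Sports.
Service B against (News, Licensed): payoffs 8, 5, 12 → best response Sports.
Service B against (News, Sports): payoffs 7, 0, 4 → best response Originals.
Service C against (Sports, Originals): payoffs 0, 9 → best response Sports.
Service C against (Sports, Licensed): payoffs 8, 2 → best response Licensed.
Service C against (Sports, Sports): payoffs 3, 6 → best response Sports.
Service C against (News, Originals): payoffs 2, 5 → best response Sports.
Service C against (News, Licensed): payoffs 12, 8 → best response Licensed.
Service C against (News, Sports): payoffs 7, 12 → best response Sports.
Mutual best responses: (Sports, Sports, Sports); (News, Originals, Sports).

The pure Nash equilibria are (Sports, Sports, Sports), (News, Originals, Sports).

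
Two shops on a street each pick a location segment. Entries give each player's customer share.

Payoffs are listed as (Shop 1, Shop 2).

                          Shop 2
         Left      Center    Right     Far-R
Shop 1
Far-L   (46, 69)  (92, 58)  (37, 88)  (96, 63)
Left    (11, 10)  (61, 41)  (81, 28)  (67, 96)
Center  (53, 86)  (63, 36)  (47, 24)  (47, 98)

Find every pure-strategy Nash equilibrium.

For each player, find the best response to each opponent profile; mutual best responses are the pure NE.
Shop 1 against Left: payoffs 46, 11, 53 → best response Center.
Shop 1 against Center: payoffs 92, 61, 63 → best response Far-L.
Shop 1 against Right: payoffs 37, 81, 47 → best response Left.
Shop 1 against Far-R: payoffs 96, 67, 47 → best response Far-L.
Shop 2 against Far-L: payoffs 69, 58, 88, 63 → best response Right.
Shop 2 against Left: payoffs 10, 41, 28, 96 → best response Far-R.
Shop 2 against Center: payoffs 86, 36, 24, 98 → best response Far-R.
No profile is a mutual best response for all players.

No pure-strategy Nash equilibrium.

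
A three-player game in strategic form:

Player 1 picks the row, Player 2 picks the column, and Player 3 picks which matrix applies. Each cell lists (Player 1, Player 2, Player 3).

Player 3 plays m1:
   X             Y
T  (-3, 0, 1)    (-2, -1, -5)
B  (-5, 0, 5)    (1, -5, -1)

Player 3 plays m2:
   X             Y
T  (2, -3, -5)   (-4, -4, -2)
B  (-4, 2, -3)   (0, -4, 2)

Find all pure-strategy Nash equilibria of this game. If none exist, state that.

Pure NE: (T, X, m1)

Player 1 against (X, m1): payoffs -3, -5 → best response T.
Player 1 against (X, m2): payoffs 2, -4 → best response T.
Player 1 against (Y, m1): payoffs -2, 1 → best response B.
Player 1 against (Y, m2): payoffs -4, 0 → best response B.
Player 2 against (T, m1): payoffs 0, -1 → best response X.
Player 2 against (T, m2): payoffs -3, -4 → best response X.
Player 2 against (B, m1): payoffs 0, -5 → best response X.
Player 2 against (B, m2): payoffs 2, -4 → best response X.
Player 3 against (T, X): payoffs 1, -5 → best response m1.
Player 3 against (T, Y): payoffs -5, -2 → best response m2.
Player 3 against (B, X): payoffs 5, -3 → best response m1.
Player 3 against (B, Y): payoffs -1, 2 → best response m2.
Mutual best responses: (T, X, m1).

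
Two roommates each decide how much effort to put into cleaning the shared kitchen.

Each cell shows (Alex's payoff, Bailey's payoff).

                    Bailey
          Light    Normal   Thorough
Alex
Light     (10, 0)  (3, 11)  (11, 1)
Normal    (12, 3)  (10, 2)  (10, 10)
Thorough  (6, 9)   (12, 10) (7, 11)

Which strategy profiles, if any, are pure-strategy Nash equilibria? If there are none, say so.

No pure-strategy Nash equilibrium.

Check each profile: it is a Nash equilibrium iff no player can strictly gain by switching unilaterally.
(Light, Light): Alex can switch to Normal (10 → 12). Not NE.
(Light, Normal): Alex can switch to Normal (3 → 10). Not NE.
(Light, Thorough): Bailey can switch to Normal (1 → 11). Not NE.
(Normal, Light): Bailey can switch to Thorough (3 → 10). Not NE.
(Normal, Normal): Alex can switch to Thorough (10 → 12). Not NE.
(Normal, Thorough): Alex can switch to Light (10 → 11). Not NE.
(Thorough, Light): Alex can switch to Light (6 → 10). Not NE.
(Thorough, Normal): Bailey can switch to Thorough (10 → 11). Not NE.
(The remaining 1 profile has a profitable deviation by the same check.)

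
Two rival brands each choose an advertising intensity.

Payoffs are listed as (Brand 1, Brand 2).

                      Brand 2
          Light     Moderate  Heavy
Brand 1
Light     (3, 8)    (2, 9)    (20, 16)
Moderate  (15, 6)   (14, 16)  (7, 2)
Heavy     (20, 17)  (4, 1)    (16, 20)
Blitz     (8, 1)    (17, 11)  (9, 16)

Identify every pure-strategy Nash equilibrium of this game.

Mark each player's best response to every combination of opponents' strategies; a profile where every player is best-responding is a pure Nash equilibrium.
Brand 1 against Light: payoffs 3, 15, 20, 8 → best response Heavy.
Brand 1 against Moderate: payoffs 2, 14, 4, 17 → best response Blitz.
Brand 1 against Heavy: payoffs 20, 7, 16, 9 → best response Light.
Brand 2 against Light: payoffs 8, 9, 16 → best response Heavy.
Brand 2 against Moderate: payoffs 6, 16, 2 → best response Moderate.
Brand 2 against Heavy: payoffs 17, 1, 20 → best response Heavy.
Brand 2 against Blitz: payoffs 1, 11, 16 → best response Heavy.
Mutual best responses: (Light, Heavy).

Pure NE: (Light, Heavy)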